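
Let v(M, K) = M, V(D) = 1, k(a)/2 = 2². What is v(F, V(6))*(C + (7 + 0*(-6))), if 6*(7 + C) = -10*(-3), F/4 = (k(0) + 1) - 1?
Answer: 160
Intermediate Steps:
k(a) = 8 (k(a) = 2*2² = 2*4 = 8)
F = 32 (F = 4*((8 + 1) - 1) = 4*(9 - 1) = 4*8 = 32)
C = -2 (C = -7 + (-10*(-3))/6 = -7 + (⅙)*30 = -7 + 5 = -2)
v(F, V(6))*(C + (7 + 0*(-6))) = 32*(-2 + (7 + 0*(-6))) = 32*(-2 + (7 + 0)) = 32*(-2 + 7) = 32*5 = 160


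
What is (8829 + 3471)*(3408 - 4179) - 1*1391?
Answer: -9484691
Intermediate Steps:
(8829 + 3471)*(3408 - 4179) - 1*1391 = 12300*(-771) - 1391 = -9483300 - 1391 = -9484691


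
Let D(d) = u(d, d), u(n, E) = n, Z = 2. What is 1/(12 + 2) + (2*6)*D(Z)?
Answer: 337/14 ≈ 24.071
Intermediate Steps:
D(d) = d
1/(12 + 2) + (2*6)*D(Z) = 1/(12 + 2) + (2*6)*2 = 1/14 + 12*2 = 1/14 + 24 = 337/14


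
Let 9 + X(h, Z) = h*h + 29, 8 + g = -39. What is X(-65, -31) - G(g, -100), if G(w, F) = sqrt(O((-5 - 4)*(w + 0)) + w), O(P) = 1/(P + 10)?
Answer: 4245 - 5*I*sqrt(352462)/433 ≈ 4245.0 - 6.8555*I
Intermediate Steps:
g = -47 (g = -8 - 39 = -47)
O(P) = 1/(10 + P)
X(h, Z) = 20 + h**2 (X(h, Z) = -9 + (h*h + 29) = -9 + (h**2 + 29) = -9 + (29 + h**2) = 20 + h**2)
G(w, F) = sqrt(w + 1/(10 - 9*w)) (G(w, F) = sqrt(1/(10 + (-5 - 4)*(w + 0)) + w) = sqrt(1/(10 - 9*w) + w) = sqrt(w + 1/(10 - 9*w)))
X(-65, -31) - G(g, -100) = (20 + (-65)**2) - sqrt((-1 - 47*(-10 + 9*(-47)))/(-10 + 9*(-47))) = (20 + 4225) - sqrt((-1 - 47*(-10 - 423))/(-10 - 423)) = 4245 - sqrt((-1 - 47*(-433))/(-433)) = 4245 - sqrt(-(-1 + 20351)/433) = 4245 - sqrt(-1/433*20350) = 4245 - sqrt(-20350/433) = 4245 - 5*I*sqrt(352462)/433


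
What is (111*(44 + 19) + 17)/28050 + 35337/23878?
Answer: 115858763/66977790 ≈ 1.7298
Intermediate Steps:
(111*(44 + 19) + 17)/28050 + 35337/23878 = (111*63 + 17)*(1/28050) + 35337*(1/23878) = (6993 + 17)*(1/28050) + 35337/23878 = 7010*(1/28050) + 35337/23878 = 701/2805 + 35337/23878 = 115858763/66977790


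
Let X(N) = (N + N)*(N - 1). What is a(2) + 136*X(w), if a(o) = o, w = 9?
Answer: 19586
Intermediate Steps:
X(N) = 2*N*(-1 + N) (X(N) = (2*N)*(-1 + N) = 2*N*(-1 + N))
a(2) + 136*X(w) = 2 + 136*(2*9*(-1 + 9)) = 2 + 136*(2*9*8) = 2 + 136*144 = 2 + 19584 = 19586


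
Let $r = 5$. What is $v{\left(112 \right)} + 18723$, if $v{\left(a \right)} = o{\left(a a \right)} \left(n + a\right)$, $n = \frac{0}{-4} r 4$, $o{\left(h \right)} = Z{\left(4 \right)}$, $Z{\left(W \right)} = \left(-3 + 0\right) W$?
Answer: $17379$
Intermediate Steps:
$Z{\left(W \right)} = - 3 W$
$o{\left(h \right)} = -12$ ($o{\left(h \right)} = \left(-3\right) 4 = -12$)
$n = 0$ ($n = \frac{0}{-4} \cdot 5 \cdot 4 = 0 \left(- \frac{1}{4}\right) 5 \cdot 4 = 0 \cdot 5 \cdot 4 = 0 \cdot 4 = 0$)
$v{\left(a \right)} = - 12 a$ ($v{\left(a \right)} = - 12 \left(0 + a\right) = - 12 a$)
$v{\left(112 \right)} + 18723 = \left(-12\right) 112 + 18723 = -1344 + 18723 = 17379$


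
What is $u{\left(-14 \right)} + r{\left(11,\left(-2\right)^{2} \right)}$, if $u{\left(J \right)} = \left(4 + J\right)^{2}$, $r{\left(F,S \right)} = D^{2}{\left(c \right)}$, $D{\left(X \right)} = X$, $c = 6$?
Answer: $136$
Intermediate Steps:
$r{\left(F,S \right)} = 36$ ($r{\left(F,S \right)} = 6^{2} = 36$)
$u{\left(-14 \right)} + r{\left(11,\left(-2\right)^{2} \right)} = \left(4 - 14\right)^{2} + 36 = \left(-10\right)^{2} + 36 = 100 + 36 = 136$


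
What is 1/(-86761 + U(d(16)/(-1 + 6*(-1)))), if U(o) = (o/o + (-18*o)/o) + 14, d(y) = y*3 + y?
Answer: -1/86764 ≈ -1.1526e-5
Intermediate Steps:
d(y) = 4*y (d(y) = 3*y + y = 4*y)
U(o) = -3 (U(o) = (1 - 18) + 14 = -17 + 14 = -3)
1/(-86761 + U(d(16)/(-1 + 6*(-1)))) = 1/(-86761 - 3) = 1/(-86764) = -1/86764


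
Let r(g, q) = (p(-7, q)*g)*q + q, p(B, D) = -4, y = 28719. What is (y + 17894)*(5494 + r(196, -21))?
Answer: 1022549381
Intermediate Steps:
r(g, q) = q - 4*g*q (r(g, q) = (-4*g)*q + q = -4*g*q + q = q - 4*g*q)
(y + 17894)*(5494 + r(196, -21)) = (28719 + 17894)*(5494 - 21*(1 - 4*196)) = 46613*(5494 - 21*(1 - 784)) = 46613*(5494 - 21*(-783)) = 46613*(5494 + 16443) = 46613*21937 = 1022549381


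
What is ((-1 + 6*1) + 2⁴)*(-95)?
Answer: -1995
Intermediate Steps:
((-1 + 6*1) + 2⁴)*(-95) = ((-1 + 6) + 16)*(-95) = (5 + 16)*(-95) = 21*(-95) = -1995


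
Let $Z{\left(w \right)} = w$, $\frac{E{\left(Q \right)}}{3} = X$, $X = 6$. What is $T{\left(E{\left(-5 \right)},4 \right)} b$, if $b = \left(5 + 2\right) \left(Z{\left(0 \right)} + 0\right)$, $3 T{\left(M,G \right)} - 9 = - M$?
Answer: $0$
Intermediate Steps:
$E{\left(Q \right)} = 18$ ($E{\left(Q \right)} = 3 \cdot 6 = 18$)
$T{\left(M,G \right)} = 3 - \frac{M}{3}$ ($T{\left(M,G \right)} = 3 + \frac{\left(-1\right) M}{3} = 3 - \frac{M}{3}$)
$b = 0$ ($b = \left(5 + 2\right) \left(0 + 0\right) = 7 \cdot 0 = 0$)
$T{\left(E{\left(-5 \right)},4 \right)} b = \left(3 - 6\right) 0 = \left(-3\right) 0 = 0$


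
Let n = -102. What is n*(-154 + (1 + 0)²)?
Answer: 15606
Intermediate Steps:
n*(-154 + (1 + 0)²) = -102*(-154 + (1 + 0)²) = -102*(-154 + 1²) = -102*(-154 + 1) = -102*(-153) = 15606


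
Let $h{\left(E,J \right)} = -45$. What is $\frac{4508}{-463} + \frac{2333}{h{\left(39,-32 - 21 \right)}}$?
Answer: $- \frac{1283039}{20835} \approx -61.581$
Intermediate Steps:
$\frac{4508}{-463} + \frac{2333}{h{\left(39,-32 - 21 \right)}} = \frac{4508}{-463} + \frac{2333}{-45} = 4508 \left(- \frac{1}{463}\right) + 2333 \left(- \frac{1}{45}\right) = - \frac{4508}{463} - \frac{2333}{45} = - \frac{1283039}{20835}$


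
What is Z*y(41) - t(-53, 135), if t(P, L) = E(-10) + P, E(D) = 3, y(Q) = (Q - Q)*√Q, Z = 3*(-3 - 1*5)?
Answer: 50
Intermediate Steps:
Z = -24 (Z = 3*(-3 - 5) = 3*(-8) = -24)
y(Q) = 0 (y(Q) = 0*√Q = 0)
t(P, L) = 3 + P
Z*y(41) - t(-53, 135) = -24*0 - (3 - 53) = 0 - 1*(-50) = 0 + 50 = 50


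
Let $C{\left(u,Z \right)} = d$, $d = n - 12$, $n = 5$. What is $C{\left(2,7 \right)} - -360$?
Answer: $353$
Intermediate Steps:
$d = -7$ ($d = 5 - 12 = -7$)
$C{\left(u,Z \right)} = -7$
$C{\left(2,7 \right)} - -360 = -7 - -360 = -7 + 360 = 353$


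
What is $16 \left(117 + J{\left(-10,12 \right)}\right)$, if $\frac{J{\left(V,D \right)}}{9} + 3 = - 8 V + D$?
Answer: $14688$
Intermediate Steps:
$J{\left(V,D \right)} = -27 - 72 V + 9 D$ ($J{\left(V,D \right)} = -27 + 9 \left(- 8 V + D\right) = -27 + 9 \left(D - 8 V\right) = -27 + \left(- 72 V + 9 D\right) = -27 - 72 V + 9 D$)
$16 \left(117 + J{\left(-10,12 \right)}\right) = 16 \left(117 - -801\right) = 16 \left(117 + \left(-27 + 720 + 108\right)\right) = 16 \left(117 + 801\right) = 16 \cdot 918 = 14688$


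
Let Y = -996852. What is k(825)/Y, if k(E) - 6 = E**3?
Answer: -187171877/332284 ≈ -563.29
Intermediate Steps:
k(E) = 6 + E**3
k(825)/Y = (6 + 825**3)/(-996852) = (6 + 561515625)*(-1/996852) = 561515631*(-1/996852) = -187171877/332284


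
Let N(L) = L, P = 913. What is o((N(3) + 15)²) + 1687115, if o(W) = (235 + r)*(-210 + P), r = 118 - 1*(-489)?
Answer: 2279041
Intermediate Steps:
r = 607 (r = 118 + 489 = 607)
o(W) = 591926 (o(W) = (235 + 607)*(-210 + 913) = 842*703 = 591926)
o((N(3) + 15)²) + 1687115 = 591926 + 1687115 = 2279041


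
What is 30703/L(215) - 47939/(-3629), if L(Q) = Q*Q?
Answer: 2327401462/167750525 ≈ 13.874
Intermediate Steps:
L(Q) = Q²
30703/L(215) - 47939/(-3629) = 30703/(215²) - 47939/(-3629) = 30703/46225 - 47939*(-1/3629) = 30703*(1/46225) + 47939/3629 = 30703/46225 + 47939/3629 = 2327401462/167750525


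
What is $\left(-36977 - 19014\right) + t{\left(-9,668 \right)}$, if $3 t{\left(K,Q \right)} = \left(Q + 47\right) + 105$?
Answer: $- \frac{167153}{3} \approx -55718.0$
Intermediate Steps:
$t{\left(K,Q \right)} = \frac{152}{3} + \frac{Q}{3}$ ($t{\left(K,Q \right)} = \frac{\left(Q + 47\right) + 105}{3} = \frac{\left(47 + Q\right) + 105}{3} = \frac{152 + Q}{3} = \frac{152}{3} + \frac{Q}{3}$)
$\left(-36977 - 19014\right) + t{\left(-9,668 \right)} = \left(-36977 - 19014\right) + \left(\frac{152}{3} + \frac{1}{3} \cdot 668\right) = -55991 + \left(\frac{152}{3} + \frac{668}{3}\right) = -55991 + \frac{820}{3} = - \frac{167153}{3}$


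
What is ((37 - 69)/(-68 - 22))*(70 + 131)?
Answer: 1072/15 ≈ 71.467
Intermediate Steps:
((37 - 69)/(-68 - 22))*(70 + 131) = -32/(-90)*201 = -32*(-1/90)*201 = (16/45)*201 = 1072/15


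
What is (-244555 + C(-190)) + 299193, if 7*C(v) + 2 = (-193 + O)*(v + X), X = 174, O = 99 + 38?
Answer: 383360/7 ≈ 54766.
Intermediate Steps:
O = 137
C(v) = -9746/7 - 8*v (C(v) = -2/7 + ((-193 + 137)*(v + 174))/7 = -2/7 + (-56*(174 + v))/7 = -2/7 + (-9744 - 56*v)/7 = -2/7 + (-1392 - 8*v) = -9746/7 - 8*v)
(-244555 + C(-190)) + 299193 = (-244555 + (-9746/7 - 8*(-190))) + 299193 = (-244555 + (-9746/7 + 1520)) + 299193 = (-244555 + 894/7) + 299193 = -1710991/7 + 299193 = 383360/7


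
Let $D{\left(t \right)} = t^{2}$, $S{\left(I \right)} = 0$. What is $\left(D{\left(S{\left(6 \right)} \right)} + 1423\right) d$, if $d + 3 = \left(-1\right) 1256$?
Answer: $-1791557$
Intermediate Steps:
$d = -1259$ ($d = -3 - 1256 = -1259$)
$\left(D{\left(S{\left(6 \right)} \right)} + 1423\right) d = \left(0^{2} + 1423\right) \left(-1259\right) = \left(0 + 1423\right) \left(-1259\right) = 1423 \left(-1259\right) = -1791557$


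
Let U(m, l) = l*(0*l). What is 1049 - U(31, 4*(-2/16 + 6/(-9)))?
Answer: 1049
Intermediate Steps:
U(m, l) = 0 (U(m, l) = l*0 = 0)
1049 - U(31, 4*(-2/16 + 6/(-9))) = 1049 - 1*0 = 1049 + 0 = 1049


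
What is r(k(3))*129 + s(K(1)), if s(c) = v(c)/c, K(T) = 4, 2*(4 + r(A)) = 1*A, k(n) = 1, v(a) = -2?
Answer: -452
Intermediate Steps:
r(A) = -4 + A/2 (r(A) = -4 + (1*A)/2 = -4 + A/2)
s(c) = -2/c
r(k(3))*129 + s(K(1)) = (-4 + (½)*1)*129 - 2/4 = (-4 + ½)*129 - 2*¼ = -7/2*129 - ½ = -903/2 - ½ = -452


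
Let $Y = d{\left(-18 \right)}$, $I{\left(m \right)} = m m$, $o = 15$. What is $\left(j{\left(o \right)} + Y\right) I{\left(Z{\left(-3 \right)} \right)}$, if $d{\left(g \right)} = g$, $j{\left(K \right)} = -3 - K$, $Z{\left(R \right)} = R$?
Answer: $-324$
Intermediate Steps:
$I{\left(m \right)} = m^{2}$
$Y = -18$
$\left(j{\left(o \right)} + Y\right) I{\left(Z{\left(-3 \right)} \right)} = \left(\left(-3 - 15\right) - 18\right) \left(-3\right)^{2} = \left(\left(-3 - 15\right) - 18\right) 9 = \left(-18 - 18\right) 9 = \left(-36\right) 9 = -324$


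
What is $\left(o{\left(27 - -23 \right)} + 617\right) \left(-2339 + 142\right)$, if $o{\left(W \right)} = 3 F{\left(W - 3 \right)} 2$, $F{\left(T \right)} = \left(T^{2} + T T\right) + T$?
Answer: $-60213179$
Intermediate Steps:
$F{\left(T \right)} = T + 2 T^{2}$ ($F{\left(T \right)} = \left(T^{2} + T^{2}\right) + T = 2 T^{2} + T = T + 2 T^{2}$)
$o{\left(W \right)} = 6 \left(-5 + 2 W\right) \left(-3 + W\right)$ ($o{\left(W \right)} = 3 \left(W - 3\right) \left(1 + 2 \left(W - 3\right)\right) 2 = 3 \left(-3 + W\right) \left(1 + 2 \left(-3 + W\right)\right) 2 = 3 \left(-3 + W\right) \left(1 + \left(-6 + 2 W\right)\right) 2 = 3 \left(-3 + W\right) \left(-5 + 2 W\right) 2 = 3 \left(-5 + 2 W\right) \left(-3 + W\right) 2 = 6 \left(-5 + 2 W\right) \left(-3 + W\right)$)
$\left(o{\left(27 - -23 \right)} + 617\right) \left(-2339 + 142\right) = \left(6 \left(-5 + 2 \left(27 - -23\right)\right) \left(-3 + \left(27 - -23\right)\right) + 617\right) \left(-2339 + 142\right) = \left(6 \left(-5 + 2 \left(27 + 23\right)\right) \left(-3 + \left(27 + 23\right)\right) + 617\right) \left(-2197\right) = \left(6 \left(-5 + 2 \cdot 50\right) \left(-3 + 50\right) + 617\right) \left(-2197\right) = \left(6 \left(-5 + 100\right) 47 + 617\right) \left(-2197\right) = \left(6 \cdot 95 \cdot 47 + 617\right) \left(-2197\right) = \left(26790 + 617\right) \left(-2197\right) = 27407 \left(-2197\right) = -60213179$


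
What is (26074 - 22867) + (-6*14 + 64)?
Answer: 3187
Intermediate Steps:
(26074 - 22867) + (-6*14 + 64) = 3207 + (-84 + 64) = 3207 - 20 = 3187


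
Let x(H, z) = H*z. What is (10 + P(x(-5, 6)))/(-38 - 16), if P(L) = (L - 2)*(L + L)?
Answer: -965/27 ≈ -35.741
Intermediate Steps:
P(L) = 2*L*(-2 + L) (P(L) = (-2 + L)*(2*L) = 2*L*(-2 + L))
(10 + P(x(-5, 6)))/(-38 - 16) = (10 + 2*(-5*6)*(-2 - 5*6))/(-38 - 16) = (10 + 2*(-30)*(-2 - 30))/(-54) = (10 + 2*(-30)*(-32))*(-1/54) = (10 + 1920)*(-1/54) = 1930*(-1/54) = -965/27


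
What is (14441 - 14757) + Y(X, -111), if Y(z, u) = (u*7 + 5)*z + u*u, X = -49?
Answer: 49833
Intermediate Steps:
Y(z, u) = u² + z*(5 + 7*u) (Y(z, u) = (7*u + 5)*z + u² = (5 + 7*u)*z + u² = z*(5 + 7*u) + u² = u² + z*(5 + 7*u))
(14441 - 14757) + Y(X, -111) = (14441 - 14757) + ((-111)² + 5*(-49) + 7*(-111)*(-49)) = -316 + (12321 - 245 + 38073) = -316 + 50149 = 49833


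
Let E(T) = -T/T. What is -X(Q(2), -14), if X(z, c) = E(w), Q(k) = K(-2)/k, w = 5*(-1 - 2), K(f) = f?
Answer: 1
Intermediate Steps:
w = -15 (w = 5*(-3) = -15)
E(T) = -1 (E(T) = -1*1 = -1)
Q(k) = -2/k
X(z, c) = -1
-X(Q(2), -14) = -1*(-1) = 1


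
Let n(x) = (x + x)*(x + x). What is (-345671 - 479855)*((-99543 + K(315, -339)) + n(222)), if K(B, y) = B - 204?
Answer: -80657192304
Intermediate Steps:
K(B, y) = -204 + B
n(x) = 4*x² (n(x) = (2*x)*(2*x) = 4*x²)
(-345671 - 479855)*((-99543 + K(315, -339)) + n(222)) = (-345671 - 479855)*((-99543 + (-204 + 315)) + 4*222²) = -825526*((-99543 + 111) + 4*49284) = -825526*(-99432 + 197136) = -825526*97704 = -80657192304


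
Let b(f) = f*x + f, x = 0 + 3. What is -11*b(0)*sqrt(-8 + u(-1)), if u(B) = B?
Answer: 0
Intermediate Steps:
x = 3
b(f) = 4*f (b(f) = f*3 + f = 3*f + f = 4*f)
-11*b(0)*sqrt(-8 + u(-1)) = -11*(4*0)*sqrt(-8 - 1) = -11*0*sqrt(-9) = -0*3*I = -1*0 = 0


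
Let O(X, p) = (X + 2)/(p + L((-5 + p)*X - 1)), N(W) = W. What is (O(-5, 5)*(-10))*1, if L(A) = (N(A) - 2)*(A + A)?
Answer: 30/11 ≈ 2.7273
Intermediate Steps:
L(A) = 2*A*(-2 + A) (L(A) = (A - 2)*(A + A) = (-2 + A)*(2*A) = 2*A*(-2 + A))
O(X, p) = (2 + X)/(p + 2*(-1 + X*(-5 + p))*(-3 + X*(-5 + p))) (O(X, p) = (X + 2)/(p + 2*((-5 + p)*X - 1)*(-2 + ((-5 + p)*X - 1))) = (2 + X)/(p + 2*(X*(-5 + p) - 1)*(-2 + (X*(-5 + p) - 1))) = (2 + X)/(p + 2*(-1 + X*(-5 + p))*(-2 + (-1 + X*(-5 + p)))) = (2 + X)/(p + 2*(-1 + X*(-5 + p))*(-3 + X*(-5 + p))))
(O(-5, 5)*(-10))*1 = (((2 - 5)/(5 + 2*(1 + 5*(-5) - 1*(-5)*5)*(3 + 5*(-5) - 1*(-5)*5)))*(-10))*1 = ((-3/(5 + 2*(1 - 25 + 25)*(3 - 25 + 25)))*(-10))*1 = ((-3/(5 + 2*1*3))*(-10))*1 = ((-3/(5 + 6))*(-10))*1 = ((-3/11)*(-10))*1 = (((1/11)*(-3))*(-10))*1 = -3/11*(-10)*1 = (30/11)*1 = 30/11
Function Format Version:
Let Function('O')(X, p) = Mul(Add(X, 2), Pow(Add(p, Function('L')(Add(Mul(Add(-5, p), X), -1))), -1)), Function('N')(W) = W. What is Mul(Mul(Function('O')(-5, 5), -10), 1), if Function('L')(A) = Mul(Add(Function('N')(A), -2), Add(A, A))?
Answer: Rational(30, 11) ≈ 2.7273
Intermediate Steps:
Function('L')(A) = Mul(2, A, Add(-2, A)) (Function('L')(A) = Mul(Add(A, -2), Add(A, A)) = Mul(Add(-2, A), Mul(2, A)) = Mul(2, A, Add(-2, A)))
Function('O')(X, p) = Mul(Pow(Add(p, Mul(2, Add(-1, Mul(X, Add(-5, p))), Add(-3, Mul(X, Add(-5, p))))), -1), Add(2, X)) (Function('O')(X, p) = Mul(Add(X, 2), Pow(Add(p, Mul(2, Add(Mul(Add(-5, p), X), -1), Add(-2, Add(Mul(Add(-5, p), X), -1)))), -1)) = Mul(Add(2, X), Pow(Add(p, Mul(2, Add(Mul(X, Add(-5, p)), -1), Add(-2, Add(Mul(X, Add(-5, p)), -1)))), -1)) = Mul(Add(2, X), Pow(Add(p, Mul(2, Add(-1, Mul(X, Add(-5, p))), Add(-2, Add(-1, Mul(X, Add(-5, p)))))), -1)) = Mul(Add(2, X), Pow(Add(p, Mul(2, Add(-1, Mul(X, Add(-5, p))), Add(-3, Mul(X, Add(-5, p))))), -1)) = Mul(Pow(Add(p, Mul(2, Add(-1, Mul(X, Add(-5, p))), Add(-3, Mul(X, Add(-5, p))))), -1), Add(2, X)))
Mul(Mul(Function('O')(-5, 5), -10), 1) = Mul(Mul(Mul(Pow(Add(5, Mul(2, Add(1, Mul(5, -5), Mul(-1, -5, 5)), Add(3, Mul(5, -5), Mul(-1, -5, 5)))), -1), Add(2, -5)), -10), 1) = Mul(Mul(Mul(Pow(Add(5, Mul(2, Add(1, -25, 25), Add(3, -25, 25))), -1), -3), -10), 1) = Mul(Mul(Mul(Pow(Add(5, Mul(2, 1, 3)), -1), -3), -10), 1) = Mul(Mul(Mul(Pow(Add(5, 6), -1), -3), -10), 1) = Mul(Mul(Mul(Pow(11, -1), -3), -10), 1) = Mul(Mul(Mul(Rational(1, 11), -3), -10), 1) = Mul(Mul(Rational(-3, 11), -10), 1) = Mul(Rational(30, 11), 1) = Rational(30, 11)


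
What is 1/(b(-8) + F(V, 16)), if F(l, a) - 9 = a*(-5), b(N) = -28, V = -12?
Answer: -1/99 ≈ -0.010101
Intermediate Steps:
F(l, a) = 9 - 5*a (F(l, a) = 9 + a*(-5) = 9 - 5*a)
1/(b(-8) + F(V, 16)) = 1/(-28 + (9 - 5*16)) = 1/(-28 + (9 - 80)) = 1/(-28 - 71) = 1/(-99) = -1/99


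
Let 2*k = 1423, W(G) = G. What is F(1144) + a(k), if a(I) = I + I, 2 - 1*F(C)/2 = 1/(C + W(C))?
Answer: 1632487/1144 ≈ 1427.0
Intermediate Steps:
F(C) = 4 - 1/C (F(C) = 4 - 2/(C + C) = 4 - 2*1/(2*C) = 4 - 1/C)
k = 1423/2 (k = (½)*1423 = 1423/2 ≈ 711.50)
a(I) = 2*I
F(1144) + a(k) = (4 - 1/1144) + 2*(1423/2) = (4 - 1*1/1144) + 1423 = (4 - 1/1144) + 1423 = 4575/1144 + 1423 = 1632487/1144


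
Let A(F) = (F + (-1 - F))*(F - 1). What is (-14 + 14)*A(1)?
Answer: 0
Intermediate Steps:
A(F) = 1 - F (A(F) = -(-1 + F) = 1 - F)
(-14 + 14)*A(1) = (-14 + 14)*(1 - 1*1) = 0*(1 - 1) = 0*0 = 0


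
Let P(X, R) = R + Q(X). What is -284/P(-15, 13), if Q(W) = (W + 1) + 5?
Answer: -71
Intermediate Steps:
Q(W) = 6 + W (Q(W) = (1 + W) + 5 = 6 + W)
P(X, R) = 6 + R + X (P(X, R) = R + (6 + X) = 6 + R + X)
-284/P(-15, 13) = -284/(6 + 13 - 15) = -284/4 = -284*1/4 = -71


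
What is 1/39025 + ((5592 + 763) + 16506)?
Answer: 892150526/39025 ≈ 22861.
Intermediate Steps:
1/39025 + ((5592 + 763) + 16506) = 1/39025 + (6355 + 16506) = 1/39025 + 22861 = 892150526/39025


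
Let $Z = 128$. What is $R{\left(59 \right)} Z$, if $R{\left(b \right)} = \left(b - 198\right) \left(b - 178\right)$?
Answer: $2117248$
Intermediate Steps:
$R{\left(b \right)} = \left(-198 + b\right) \left(-178 + b\right)$
$R{\left(59 \right)} Z = \left(35244 + 59^{2} - 22184\right) 128 = \left(35244 + 3481 - 22184\right) 128 = 16541 \cdot 128 = 2117248$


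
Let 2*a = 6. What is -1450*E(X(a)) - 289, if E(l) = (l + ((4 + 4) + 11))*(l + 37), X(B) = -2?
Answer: -863039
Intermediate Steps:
a = 3 (a = (½)*6 = 3)
E(l) = (19 + l)*(37 + l) (E(l) = (l + (8 + 11))*(37 + l) = (l + 19)*(37 + l) = (19 + l)*(37 + l))
-1450*E(X(a)) - 289 = -1450*(703 + (-2)² + 56*(-2)) - 289 = -1450*(703 + 4 - 112) - 289 = -1450*595 - 289 = -862750 - 289 = -863039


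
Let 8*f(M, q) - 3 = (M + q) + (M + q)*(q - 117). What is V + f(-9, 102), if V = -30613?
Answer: -246203/8 ≈ -30775.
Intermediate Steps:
f(M, q) = 3/8 + M/8 + q/8 + (-117 + q)*(M + q)/8 (f(M, q) = 3/8 + ((M + q) + (M + q)*(q - 117))/8 = 3/8 + ((M + q) + (M + q)*(-117 + q))/8 = 3/8 + ((M + q) + (-117 + q)*(M + q))/8 = 3/8 + (M + q + (-117 + q)*(M + q))/8 = 3/8 + (M/8 + q/8 + (-117 + q)*(M + q)/8) = 3/8 + M/8 + q/8 + (-117 + q)*(M + q)/8)
V + f(-9, 102) = -30613 + (3/8 - 29/2*(-9) - 29/2*102 + (⅛)*102² + (⅛)*(-9)*102) = -30613 + (3/8 + 261/2 - 1479 + (⅛)*10404 - 459/4) = -30613 + (3/8 + 261/2 - 1479 + 2601/2 - 459/4) = -30613 - 1299/8 = -246203/8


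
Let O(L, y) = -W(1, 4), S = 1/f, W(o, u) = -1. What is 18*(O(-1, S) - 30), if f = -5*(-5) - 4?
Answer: -522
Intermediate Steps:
f = 21 (f = 25 - 4 = 21)
S = 1/21 ≈ 0.047619
O(L, y) = 1 (O(L, y) = -1*(-1) = 1)
18*(O(-1, S) - 30) = 18*(1 - 30) = 18*(-29) = -522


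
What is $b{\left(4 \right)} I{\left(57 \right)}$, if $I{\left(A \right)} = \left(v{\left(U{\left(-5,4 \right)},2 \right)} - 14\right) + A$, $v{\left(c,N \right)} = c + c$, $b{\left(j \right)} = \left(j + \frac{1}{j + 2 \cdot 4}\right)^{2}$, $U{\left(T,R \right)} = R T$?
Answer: $\frac{2401}{48} \approx 50.021$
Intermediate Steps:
$b{\left(j \right)} = \left(j + \frac{1}{8 + j}\right)^{2}$ ($b{\left(j \right)} = \left(j + \frac{1}{j + 8}\right)^{2} = \left(j + \frac{1}{8 + j}\right)^{2}$)
$v{\left(c,N \right)} = 2 c$
$I{\left(A \right)} = -54 + A$ ($I{\left(A \right)} = \left(2 \cdot 4 \left(-5\right) - 14\right) + A = \left(2 \left(-20\right) - 14\right) + A = \left(-40 - 14\right) + A = -54 + A$)
$b{\left(4 \right)} I{\left(57 \right)} = \frac{\left(1 + 4^{2} + 8 \cdot 4\right)^{2}}{\left(8 + 4\right)^{2}} \left(-54 + 57\right) = \frac{\left(1 + 16 + 32\right)^{2}}{144} \cdot 3 = \frac{49^{2}}{144} \cdot 3 = \frac{1}{144} \cdot 2401 \cdot 3 = \frac{2401}{144} \cdot 3 = \frac{2401}{48}$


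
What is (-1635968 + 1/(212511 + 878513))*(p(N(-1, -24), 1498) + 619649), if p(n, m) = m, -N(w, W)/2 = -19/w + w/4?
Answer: -1108673075526081957/1091024 ≈ -1.0162e+12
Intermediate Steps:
N(w, W) = 38/w - w/2 (N(w, W) = -2*(-19/w + w/4) = 38/w - w/2)
(-1635968 + 1/(212511 + 878513))*(p(N(-1, -24), 1498) + 619649) = (-1635968 + 1/(212511 + 878513))*(1498 + 619649) = (-1635968 + 1/1091024)*621147 = -1784880351231/1091024*621147 = -1108673075526081957/1091024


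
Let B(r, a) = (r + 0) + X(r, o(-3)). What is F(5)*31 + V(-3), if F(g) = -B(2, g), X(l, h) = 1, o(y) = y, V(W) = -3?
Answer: -96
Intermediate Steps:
B(r, a) = 1 + r (B(r, a) = (r + 0) + 1 = r + 1 = 1 + r)
F(g) = -3 (F(g) = -(1 + 2) = -1*3 = -3)
F(5)*31 + V(-3) = -3*31 - 3 = -93 - 3 = -96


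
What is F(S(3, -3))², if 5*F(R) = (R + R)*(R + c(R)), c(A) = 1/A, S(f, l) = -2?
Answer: 4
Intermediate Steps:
F(R) = 2*R*(R + 1/R)/5 (F(R) = ((R + R)*(R + 1/R))/5 = ((2*R)*(R + 1/R))/5 = (2*R*(R + 1/R))/5 = 2*R*(R + 1/R)/5)
F(S(3, -3))² = (⅖ + (⅖)*(-2)²)² = (⅖ + (⅖)*4)² = (⅖ + 8/5)² = 2² = 4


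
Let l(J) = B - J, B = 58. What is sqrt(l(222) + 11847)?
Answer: sqrt(11683) ≈ 108.09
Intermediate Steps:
l(J) = 58 - J
sqrt(l(222) + 11847) = sqrt((58 - 1*222) + 11847) = sqrt((58 - 222) + 11847) = sqrt(-164 + 11847) = sqrt(11683)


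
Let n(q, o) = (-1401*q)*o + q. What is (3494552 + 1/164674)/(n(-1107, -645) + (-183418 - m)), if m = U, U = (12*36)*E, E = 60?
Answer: -18563285679/5314962034840 ≈ -0.0034926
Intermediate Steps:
n(q, o) = q - 1401*o*q (n(q, o) = -1401*o*q + q = q - 1401*o*q)
U = 25920 (U = (12*36)*60 = 432*60 = 25920)
m = 25920
(3494552 + 1/164674)/(n(-1107, -645) + (-183418 - m)) = (3494552 + 1/164674)/(-1107*(1 - 1401*(-645)) + (-183418 - 1*25920)) = (3494552 + 1/164674)/(-1107*(1 + 903645) + (-183418 - 25920)) = 575461856049/(164674*(-1107*903646 - 209338)) = 575461856049/(164674*(-1000336122 - 209338)) = (575461856049/164674)/(-1000545460) = (575461856049/164674)*(-1/1000545460) = -18563285679/5314962034840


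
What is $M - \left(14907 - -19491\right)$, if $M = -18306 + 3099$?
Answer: $-49605$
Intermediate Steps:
$M = -15207$
$M - \left(14907 - -19491\right) = -15207 - \left(14907 - -19491\right) = -15207 - \left(14907 + 19491\right) = -15207 - 34398 = -49605$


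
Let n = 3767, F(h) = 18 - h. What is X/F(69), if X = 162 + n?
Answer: -3929/51 ≈ -77.039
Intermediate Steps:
X = 3929 (X = 162 + 3767 = 3929)
X/F(69) = 3929/(18 - 1*69) = 3929/(18 - 69) = 3929/(-51) = 3929*(-1/51) = -3929/51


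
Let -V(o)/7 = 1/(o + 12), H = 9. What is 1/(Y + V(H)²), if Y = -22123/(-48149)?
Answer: 433341/247256 ≈ 1.7526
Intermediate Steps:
Y = 22123/48149 (Y = -22123*(-1/48149) = 22123/48149 ≈ 0.45947)
V(o) = -7/(12 + o) (V(o) = -7/(o + 12) = -7/(12 + o))
1/(Y + V(H)²) = 1/(22123/48149 + (-7/(12 + 9))²) = 1/(22123/48149 + (-7/21)²) = 1/(22123/48149 + (-7*1/21)²) = 1/(22123/48149 + (-⅓)²) = 1/(22123/48149 + ⅑) = 1/(247256/433341) = 433341/247256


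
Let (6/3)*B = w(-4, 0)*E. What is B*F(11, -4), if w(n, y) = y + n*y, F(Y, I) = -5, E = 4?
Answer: 0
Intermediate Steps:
B = 0 (B = ((0*(1 - 4))*4)/2 = ((0*(-3))*4)/2 = (0*4)/2 = (½)*0 = 0)
B*F(11, -4) = 0*(-5) = 0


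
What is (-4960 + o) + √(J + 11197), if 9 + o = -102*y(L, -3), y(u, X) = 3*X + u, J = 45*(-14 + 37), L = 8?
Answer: -4867 + 2*√3058 ≈ -4756.4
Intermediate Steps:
J = 1035 (J = 45*23 = 1035)
y(u, X) = u + 3*X
o = 93 (o = -9 - 102*(8 + 3*(-3)) = -9 - 102*(8 - 9) = -9 - 102*(-1) = -9 + 102 = 93)
(-4960 + o) + √(J + 11197) = (-4960 + 93) + √(1035 + 11197) = -4867 + √12232 = -4867 + 2*√3058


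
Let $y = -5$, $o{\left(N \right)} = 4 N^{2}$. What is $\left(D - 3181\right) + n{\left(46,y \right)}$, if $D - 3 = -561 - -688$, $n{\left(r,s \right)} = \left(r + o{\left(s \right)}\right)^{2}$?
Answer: $18265$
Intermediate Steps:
$n{\left(r,s \right)} = \left(r + 4 s^{2}\right)^{2}$
$D = 130$ ($D = 3 - -127 = 3 + \left(-561 + 688\right) = 3 + 127 = 130$)
$\left(D - 3181\right) + n{\left(46,y \right)} = \left(130 - 3181\right) + \left(46 + 4 \left(-5\right)^{2}\right)^{2} = -3051 + \left(46 + 4 \cdot 25\right)^{2} = -3051 + \left(46 + 100\right)^{2} = -3051 + 146^{2} = -3051 + 21316 = 18265$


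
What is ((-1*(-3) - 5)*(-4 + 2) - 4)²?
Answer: 0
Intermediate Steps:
((-1*(-3) - 5)*(-4 + 2) - 4)² = ((3 - 5)*(-2) - 4)² = (-2*(-2) - 4)² = (4 - 4)² = 0² = 0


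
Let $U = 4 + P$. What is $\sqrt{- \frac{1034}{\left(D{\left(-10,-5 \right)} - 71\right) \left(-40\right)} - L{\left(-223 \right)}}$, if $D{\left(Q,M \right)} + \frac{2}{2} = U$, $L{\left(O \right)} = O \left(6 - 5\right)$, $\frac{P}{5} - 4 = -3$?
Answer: $\frac{\sqrt{9816205}}{210} \approx 14.919$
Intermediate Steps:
$P = 5$ ($P = 20 + 5 \left(-3\right) = 20 - 15 = 5$)
$L{\left(O \right)} = O$ ($L{\left(O \right)} = O 1 = O$)
$U = 9$ ($U = 4 + 5 = 9$)
$D{\left(Q,M \right)} = 8$ ($D{\left(Q,M \right)} = -1 + 9 = 8$)
$\sqrt{- \frac{1034}{\left(D{\left(-10,-5 \right)} - 71\right) \left(-40\right)} - L{\left(-223 \right)}} = \sqrt{- \frac{1034}{\left(8 - 71\right) \left(-40\right)} - -223} = \sqrt{- \frac{1034}{\left(-63\right) \left(-40\right)} + 223} = \sqrt{- \frac{1034}{2520} + 223} = \sqrt{\left(-1034\right) \frac{1}{2520} + 223} = \sqrt{- \frac{517}{1260} + 223} = \sqrt{\frac{280463}{1260}} = \frac{\sqrt{9816205}}{210}$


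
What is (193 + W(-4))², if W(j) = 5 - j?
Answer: 40804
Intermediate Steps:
(193 + W(-4))² = (193 + (5 - 1*(-4)))² = (193 + (5 + 4))² = (193 + 9)² = 202² = 40804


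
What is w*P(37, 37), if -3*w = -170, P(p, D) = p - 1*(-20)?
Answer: 3230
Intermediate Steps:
P(p, D) = 20 + p (P(p, D) = p + 20 = 20 + p)
w = 170/3 (w = -⅓*(-170) = 170/3 ≈ 56.667)
w*P(37, 37) = 170*(20 + 37)/3 = (170/3)*57 = 3230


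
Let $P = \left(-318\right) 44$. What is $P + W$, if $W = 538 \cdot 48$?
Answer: $11832$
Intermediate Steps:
$W = 25824$
$P = -13992$
$P + W = -13992 + 25824 = 11832$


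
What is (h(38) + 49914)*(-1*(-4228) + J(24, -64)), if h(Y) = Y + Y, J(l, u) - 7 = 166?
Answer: 220005990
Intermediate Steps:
J(l, u) = 173 (J(l, u) = 7 + 166 = 173)
h(Y) = 2*Y
(h(38) + 49914)*(-1*(-4228) + J(24, -64)) = (2*38 + 49914)*(-1*(-4228) + 173) = (76 + 49914)*(4228 + 173) = 49990*4401 = 220005990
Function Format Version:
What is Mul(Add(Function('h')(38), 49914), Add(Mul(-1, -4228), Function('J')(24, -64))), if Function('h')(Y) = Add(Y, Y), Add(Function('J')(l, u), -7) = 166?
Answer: 220005990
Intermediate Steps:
Function('J')(l, u) = 173 (Function('J')(l, u) = Add(7, 166) = 173)
Function('h')(Y) = Mul(2, Y)
Mul(Add(Function('h')(38), 49914), Add(Mul(-1, -4228), Function('J')(24, -64))) = Mul(Add(Mul(2, 38), 49914), Add(Mul(-1, -4228), 173)) = Mul(Add(76, 49914), Add(4228, 173)) = Mul(49990, 4401) = 220005990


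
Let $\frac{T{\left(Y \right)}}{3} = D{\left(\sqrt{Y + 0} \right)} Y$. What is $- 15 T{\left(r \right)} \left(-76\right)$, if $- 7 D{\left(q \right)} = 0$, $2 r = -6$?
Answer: $0$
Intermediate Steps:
$r = -3$ ($r = \frac{1}{2} \left(-6\right) = -3$)
$D{\left(q \right)} = 0$ ($D{\left(q \right)} = \left(- \frac{1}{7}\right) 0 = 0$)
$T{\left(Y \right)} = 0$ ($T{\left(Y \right)} = 3 \cdot 0 Y = 3 \cdot 0 = 0$)
$- 15 T{\left(r \right)} \left(-76\right) = \left(-15\right) 0 \left(-76\right) = 0 \left(-76\right) = 0$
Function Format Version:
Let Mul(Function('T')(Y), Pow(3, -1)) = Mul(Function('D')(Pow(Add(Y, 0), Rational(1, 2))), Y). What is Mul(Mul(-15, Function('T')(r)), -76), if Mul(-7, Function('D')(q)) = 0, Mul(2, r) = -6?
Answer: 0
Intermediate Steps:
r = -3 (r = Mul(Rational(1, 2), -6) = -3)
Function('D')(q) = 0 (Function('D')(q) = Mul(Rational(-1, 7), 0) = 0)
Function('T')(Y) = 0 (Function('T')(Y) = Mul(3, Mul(0, Y)) = Mul(3, 0) = 0)
Mul(Mul(-15, Function('T')(r)), -76) = Mul(Mul(-15, 0), -76) = Mul(0, -76) = 0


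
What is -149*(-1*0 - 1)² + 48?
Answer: -101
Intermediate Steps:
-149*(-1*0 - 1)² + 48 = -149*(0 - 1)² + 48 = -149*(-1)² + 48 = -149*1 + 48 = -149 + 48 = -101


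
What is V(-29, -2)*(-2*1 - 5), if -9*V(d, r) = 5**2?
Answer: 175/9 ≈ 19.444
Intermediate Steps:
V(d, r) = -25/9 (V(d, r) = -1/9*5**2 = -1/9*25 = -25/9)
V(-29, -2)*(-2*1 - 5) = -25*(-2*1 - 5)/9 = -25*(-2 - 5)/9 = -25/9*(-7) = 175/9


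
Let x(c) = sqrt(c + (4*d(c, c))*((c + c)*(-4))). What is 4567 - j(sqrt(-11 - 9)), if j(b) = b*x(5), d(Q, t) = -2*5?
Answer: 4567 - 10*I*sqrt(321) ≈ 4567.0 - 179.16*I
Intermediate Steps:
d(Q, t) = -10
x(c) = sqrt(321)*sqrt(c) (x(c) = sqrt(c + (4*(-10))*((c + c)*(-4))) = sqrt(c - 40*2*c*(-4)) = sqrt(c - (-320)*c) = sqrt(c + 320*c) = sqrt(321*c) = sqrt(321)*sqrt(c))
j(b) = b*sqrt(1605) (j(b) = b*(sqrt(321)*sqrt(5)) = b*sqrt(1605))
4567 - j(sqrt(-11 - 9)) = 4567 - sqrt(-11 - 9)*sqrt(1605) = 4567 - sqrt(-20)*sqrt(1605) = 4567 - 2*I*sqrt(5)*sqrt(1605) = 4567 - 10*I*sqrt(321)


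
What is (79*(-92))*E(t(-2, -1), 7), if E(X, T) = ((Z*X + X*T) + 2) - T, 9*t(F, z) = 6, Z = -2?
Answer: 36340/3 ≈ 12113.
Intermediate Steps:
t(F, z) = 2/3 (t(F, z) = (1/9)*6 = 2/3)
E(X, T) = 2 - T - 2*X + T*X (E(X, T) = ((-2*X + X*T) + 2) - T = ((-2*X + T*X) + 2) - T = (2 - 2*X + T*X) - T = 2 - T - 2*X + T*X)
(79*(-92))*E(t(-2, -1), 7) = (79*(-92))*(2 - 1*7 - 2*2/3 + 7*(2/3)) = -7268*(2 - 7 - 4/3 + 14/3) = -7268*(-5/3) = 36340/3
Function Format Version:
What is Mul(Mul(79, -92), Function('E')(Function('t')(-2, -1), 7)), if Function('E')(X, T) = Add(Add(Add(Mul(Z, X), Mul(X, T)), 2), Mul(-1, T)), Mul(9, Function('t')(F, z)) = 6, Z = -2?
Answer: Rational(36340, 3) ≈ 12113.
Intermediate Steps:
Function('t')(F, z) = Rational(2, 3) (Function('t')(F, z) = Mul(Rational(1, 9), 6) = Rational(2, 3))
Function('E')(X, T) = Add(2, Mul(-1, T), Mul(-2, X), Mul(T, X)) (Function('E')(X, T) = Add(Add(Add(Mul(-2, X), Mul(X, T)), 2), Mul(-1, T)) = Add(Add(Add(Mul(-2, X), Mul(T, X)), 2), Mul(-1, T)) = Add(Add(2, Mul(-2, X), Mul(T, X)), Mul(-1, T)) = Add(2, Mul(-1, T), Mul(-2, X), Mul(T, X)))
Mul(Mul(79, -92), Function('E')(Function('t')(-2, -1), 7)) = Mul(Mul(79, -92), Add(2, Mul(-1, 7), Mul(-2, Rational(2, 3)), Mul(7, Rational(2, 3)))) = Mul(-7268, Add(2, -7, Rational(-4, 3), Rational(14, 3))) = Mul(-7268, Rational(-5, 3)) = Rational(36340, 3)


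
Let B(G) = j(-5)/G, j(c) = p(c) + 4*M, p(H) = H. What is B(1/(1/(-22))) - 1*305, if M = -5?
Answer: -6685/22 ≈ -303.86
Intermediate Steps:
j(c) = -20 + c (j(c) = c + 4*(-5) = c - 20 = -20 + c)
B(G) = -25/G (B(G) = (-20 - 5)/G = -25/G)
B(1/(1/(-22))) - 1*305 = -25/(-22) - 1*305 = -25/(1/(-1/22)) - 305 = -25/(-22) - 305 = -25*(-1/22) - 305 = 25/22 - 305 = -6685/22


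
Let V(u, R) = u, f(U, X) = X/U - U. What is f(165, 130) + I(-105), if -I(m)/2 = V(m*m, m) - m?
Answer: -739999/33 ≈ -22424.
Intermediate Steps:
f(U, X) = -U + X/U
I(m) = -2*m**2 + 2*m (I(m) = -2*(m*m - m) = -2*(m**2 - m) = -2*m**2 + 2*m)
f(165, 130) + I(-105) = (-1*165 + 130/165) + 2*(-105)*(1 - 1*(-105)) = (-165 + 130*(1/165)) + 2*(-105)*(1 + 105) = (-165 + 26/33) + 2*(-105)*106 = -5419/33 - 22260 = -739999/33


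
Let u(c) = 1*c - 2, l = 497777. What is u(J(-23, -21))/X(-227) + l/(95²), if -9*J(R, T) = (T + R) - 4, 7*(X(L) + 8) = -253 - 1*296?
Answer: 180566701/3276075 ≈ 55.117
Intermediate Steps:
X(L) = -605/7 (X(L) = -8 + (-253 - 1*296)/7 = -8 + (-253 - 296)/7 = -8 + (⅐)*(-549) = -8 - 549/7 = -605/7)
J(R, T) = 4/9 - R/9 - T/9 (J(R, T) = -((T + R) - 4)/9 = -((R + T) - 4)/9 = -(-4 + R + T)/9 = 4/9 - R/9 - T/9)
u(c) = -2 + c (u(c) = c - 2 = -2 + c)
u(J(-23, -21))/X(-227) + l/(95²) = (-2 + (4/9 - ⅑*(-23) - ⅑*(-21)))/(-605/7) + 497777/(95²) = (-2 + (4/9 + 23/9 + 7/3))*(-7/605) + 497777/9025 = (-2 + 16/3)*(-7/605) + 497777*(1/9025) = (10/3)*(-7/605) + 497777/9025 = -14/363 + 497777/9025 = 180566701/3276075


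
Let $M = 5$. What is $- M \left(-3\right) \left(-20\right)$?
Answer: $-300$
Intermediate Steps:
$- M \left(-3\right) \left(-20\right) = - 5 \left(-3\right) \left(-20\right) = - \left(-15\right) \left(-20\right) = \left(-1\right) 300 = -300$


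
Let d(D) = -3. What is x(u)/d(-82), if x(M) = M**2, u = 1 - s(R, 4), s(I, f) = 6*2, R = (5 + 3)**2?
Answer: -121/3 ≈ -40.333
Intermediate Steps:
R = 64 (R = 8**2 = 64)
s(I, f) = 12
u = -11 (u = 1 - 1*12 = 1 - 12 = -11)
x(u)/d(-82) = (-11)**2/(-3) = 121*(-1/3) = -121/3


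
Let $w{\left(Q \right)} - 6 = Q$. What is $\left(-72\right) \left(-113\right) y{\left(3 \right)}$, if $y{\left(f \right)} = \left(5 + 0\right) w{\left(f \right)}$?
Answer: $366120$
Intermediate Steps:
$w{\left(Q \right)} = 6 + Q$
$y{\left(f \right)} = 30 + 5 f$ ($y{\left(f \right)} = \left(5 + 0\right) \left(6 + f\right) = 5 \left(6 + f\right) = 30 + 5 f$)
$\left(-72\right) \left(-113\right) y{\left(3 \right)} = \left(-72\right) \left(-113\right) \left(30 + 5 \cdot 3\right) = 8136 \left(30 + 15\right) = 8136 \cdot 45 = 366120$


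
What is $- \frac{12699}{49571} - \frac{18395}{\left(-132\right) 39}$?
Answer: $\frac{65114161}{19630116} \approx 3.3171$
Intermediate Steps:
$- \frac{12699}{49571} - \frac{18395}{\left(-132\right) 39} = \left(-12699\right) \frac{1}{49571} - \frac{18395}{-5148} = - \frac{12699}{49571} - - \frac{1415}{396} = - \frac{12699}{49571} + \frac{1415}{396} = \frac{65114161}{19630116}$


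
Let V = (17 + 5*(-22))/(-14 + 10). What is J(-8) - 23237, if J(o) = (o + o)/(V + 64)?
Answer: -8109777/349 ≈ -23237.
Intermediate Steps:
V = 93/4 (V = (17 - 110)/(-4) = -93*(-1/4) = 93/4 ≈ 23.250)
J(o) = 8*o/349 (J(o) = (o + o)/(93/4 + 64) = (2*o)/(349/4) = (2*o)*(4/349) = 8*o/349)
J(-8) - 23237 = (8/349)*(-8) - 23237 = -64/349 - 23237 = -8109777/349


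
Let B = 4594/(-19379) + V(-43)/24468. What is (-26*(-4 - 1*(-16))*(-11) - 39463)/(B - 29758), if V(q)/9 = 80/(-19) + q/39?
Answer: 1406636390692468/1161750212913155 ≈ 1.2108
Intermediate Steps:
V(q) = -720/19 + 3*q/13 (V(q) = 9*(80/(-19) + q/39) = 9*(80*(-1/19) + q*(1/39)) = 9*(-80/19 + q/39) = -720/19 + 3*q/13)
B = -9331055131/39039615628 (B = 4594/(-19379) + (-720/19 + (3/13)*(-43))/24468 = 4594*(-1/19379) + (-720/19 - 129/13)*(1/24468) = -4594/19379 - 11811/247*1/24468 = -4594/19379 - 3937/2014532 = -9331055131/39039615628 ≈ -0.23902)
(-26*(-4 - 1*(-16))*(-11) - 39463)/(B - 29758) = (-26*(-4 - 1*(-16))*(-11) - 39463)/(-9331055131/39039615628 - 29758) = (-26*(-4 + 16)*(-11) - 39463)/(-1161750212913155/39039615628) = (-26*12*(-11) - 39463)*(-39039615628/1161750212913155) = (-312*(-11) - 39463)*(-39039615628/1161750212913155) = (3432 - 39463)*(-39039615628/1161750212913155) = -36031*(-39039615628/1161750212913155) = 1406636390692468/1161750212913155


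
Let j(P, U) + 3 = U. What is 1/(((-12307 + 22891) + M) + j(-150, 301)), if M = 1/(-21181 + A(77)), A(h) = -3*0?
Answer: 21181/230491641 ≈ 9.1895e-5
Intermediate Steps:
j(P, U) = -3 + U
A(h) = 0
M = -1/21181 (M = 1/(-21181 + 0) = 1/(-21181) = -1/21181 ≈ -4.7212e-5)
1/(((-12307 + 22891) + M) + j(-150, 301)) = 1/(((-12307 + 22891) - 1/21181) + (-3 + 301)) = 1/((10584 - 1/21181) + 298) = 1/(224179703/21181 + 298) = 1/(230491641/21181) = 21181/230491641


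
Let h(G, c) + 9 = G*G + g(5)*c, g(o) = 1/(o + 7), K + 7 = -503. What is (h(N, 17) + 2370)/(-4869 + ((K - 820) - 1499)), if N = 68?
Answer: -83837/92376 ≈ -0.90756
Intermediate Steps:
K = -510 (K = -7 - 503 = -510)
g(o) = 1/(7 + o)
h(G, c) = -9 + G**2 + c/12 (h(G, c) = -9 + (G*G + c/(7 + 5)) = -9 + (G**2 + c/12) = -9 + G**2 + c/12)
(h(N, 17) + 2370)/(-4869 + ((K - 820) - 1499)) = ((-9 + 68**2 + (1/12)*17) + 2370)/(-4869 + ((-510 - 820) - 1499)) = ((-9 + 4624 + 17/12) + 2370)/(-4869 + (-1330 - 1499)) = (55397/12 + 2370)/(-4869 - 2829) = (83837/12)/(-7698) = (83837/12)*(-1/7698) = -83837/92376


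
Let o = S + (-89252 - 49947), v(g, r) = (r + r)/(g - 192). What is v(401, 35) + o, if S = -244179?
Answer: -80125932/209 ≈ -3.8338e+5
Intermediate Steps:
v(g, r) = 2*r/(-192 + g) (v(g, r) = (2*r)/(-192 + g) = 2*r/(-192 + g))
o = -383378 (o = -244179 + (-89252 - 49947) = -244179 - 139199 = -383378)
v(401, 35) + o = 2*35/(-192 + 401) - 383378 = 2*35/209 - 383378 = 2*35*(1/209) - 383378 = 70/209 - 383378 = -80125932/209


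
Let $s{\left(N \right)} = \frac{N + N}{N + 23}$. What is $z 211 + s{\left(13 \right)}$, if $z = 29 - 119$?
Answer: $- \frac{341807}{18} \approx -18989.0$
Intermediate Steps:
$s{\left(N \right)} = \frac{2 N}{23 + N}$
$z = -90$ ($z = 29 - 119 = -90$)
$z 211 + s{\left(13 \right)} = \left(-90\right) 211 + 2 \cdot 13 \frac{1}{23 + 13} = -18990 + 2 \cdot 13 \cdot \frac{1}{36} = -18990 + \frac{13}{18} = - \frac{341807}{18}$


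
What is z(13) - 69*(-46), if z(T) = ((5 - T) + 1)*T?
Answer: 3083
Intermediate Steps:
z(T) = T*(6 - T) (z(T) = (6 - T)*T = T*(6 - T))
z(13) - 69*(-46) = 13*(6 - 1*13) - 69*(-46) = 13*(6 - 13) + 3174 = 13*(-7) + 3174 = -91 + 3174 = 3083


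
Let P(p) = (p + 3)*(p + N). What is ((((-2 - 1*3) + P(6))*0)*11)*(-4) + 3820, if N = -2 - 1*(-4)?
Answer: 3820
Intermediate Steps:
N = 2 (N = -2 + 4 = 2)
P(p) = (2 + p)*(3 + p) (P(p) = (p + 3)*(p + 2) = (3 + p)*(2 + p) = (2 + p)*(3 + p))
((((-2 - 1*3) + P(6))*0)*11)*(-4) + 3820 = ((((-2 - 1*3) + (6 + 6² + 5*6))*0)*11)*(-4) + 3820 = ((((-2 - 3) + (6 + 36 + 30))*0)*11)*(-4) + 3820 = (((-5 + 72)*0)*11)*(-4) + 3820 = ((67*0)*11)*(-4) + 3820 = (0*11)*(-4) + 3820 = 0*(-4) + 3820 = 0 + 3820 = 3820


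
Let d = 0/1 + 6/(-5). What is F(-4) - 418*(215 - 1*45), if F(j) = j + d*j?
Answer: -355296/5 ≈ -71059.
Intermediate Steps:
d = -6/5 (d = 0*1 + 6*(-⅕) = 0 - 6/5 = -6/5 ≈ -1.2000)
F(j) = -j/5 (F(j) = j - 6*j/5 = -j/5)
F(-4) - 418*(215 - 1*45) = -⅕*(-4) - 418*(215 - 1*45) = ⅘ - 418*(215 - 45) = ⅘ - 418*170 = ⅘ - 71060 = -355296/5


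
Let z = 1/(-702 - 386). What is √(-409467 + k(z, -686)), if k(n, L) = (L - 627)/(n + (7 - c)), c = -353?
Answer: I*√62817890707486523/391679 ≈ 639.9*I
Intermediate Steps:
z = -1/1088 (z = 1/(-1088) = -1/1088 ≈ -0.00091912)
k(n, L) = (-627 + L)/(360 + n) (k(n, L) = (L - 627)/(n + (7 - 1*(-353))) = (-627 + L)/(n + (7 + 353)) = (-627 + L)/(n + 360) = (-627 + L)/(360 + n))
√(-409467 + k(z, -686)) = √(-409467 + (-627 - 686)/(360 - 1/1088)) = √(-409467 - 1313/(391679/1088)) = √(-409467 + (1088/391679)*(-1313)) = √(-409467 - 1428544/391679) = √(-160381053637/391679) = I*√62817890707486523/391679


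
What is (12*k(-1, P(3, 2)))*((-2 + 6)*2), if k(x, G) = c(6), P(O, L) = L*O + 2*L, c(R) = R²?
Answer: 3456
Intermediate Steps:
P(O, L) = 2*L + L*O
k(x, G) = 36 (k(x, G) = 6² = 36)
(12*k(-1, P(3, 2)))*((-2 + 6)*2) = (12*36)*((-2 + 6)*2) = 432*(4*2) = 432*8 = 3456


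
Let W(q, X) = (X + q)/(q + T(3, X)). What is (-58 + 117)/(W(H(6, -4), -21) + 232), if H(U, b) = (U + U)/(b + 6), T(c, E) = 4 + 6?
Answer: 944/3697 ≈ 0.25534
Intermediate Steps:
T(c, E) = 10
H(U, b) = 2*U/(6 + b) (H(U, b) = (2*U)/(6 + b) = 2*U/(6 + b))
W(q, X) = (X + q)/(10 + q) (W(q, X) = (X + q)/(q + 10) = (X + q)/(10 + q))
(-58 + 117)/(W(H(6, -4), -21) + 232) = (-58 + 117)/((-21 + 2*6/(6 - 4))/(10 + 2*6/(6 - 4)) + 232) = 59/((-21 + 2*6/2)/(10 + 2*6/2) + 232) = 59/((-21 + 2*6*(½))/(10 + 2*6*(½)) + 232) = 59/((-21 + 6)/(10 + 6) + 232) = 59/(-15/16 + 232) = 59/(3697/16) = 59*(16/3697) = 944/3697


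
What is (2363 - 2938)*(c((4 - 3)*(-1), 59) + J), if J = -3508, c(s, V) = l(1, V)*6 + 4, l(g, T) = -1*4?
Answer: 2028600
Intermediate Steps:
l(g, T) = -4
c(s, V) = -20 (c(s, V) = -4*6 + 4 = -24 + 4 = -20)
(2363 - 2938)*(c((4 - 3)*(-1), 59) + J) = (2363 - 2938)*(-20 - 3508) = -575*(-3528) = 2028600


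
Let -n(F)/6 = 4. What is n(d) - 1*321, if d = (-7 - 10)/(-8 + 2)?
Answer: -345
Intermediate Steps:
d = 17/6 (d = -17/(-6) = -17*(-⅙) = 17/6 ≈ 2.8333)
n(F) = -24 (n(F) = -6*4 = -24)
n(d) - 1*321 = -24 - 1*321 = -24 - 321 = -345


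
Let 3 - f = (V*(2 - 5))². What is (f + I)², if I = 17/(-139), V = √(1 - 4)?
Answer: 17247409/19321 ≈ 892.68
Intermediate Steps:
V = I*√3 (V = √(-3) = I*√3 ≈ 1.732*I)
I = -17/139 (I = 17*(-1/139) = -17/139 ≈ -0.12230)
f = 30 (f = 3 - ((I*√3)*(2 - 5))² = 3 - ((I*√3)*(-3))² = 3 - (-3*I*√3)² = 3 - 1*(-27) = 3 + 27 = 30)
(f + I)² = (30 - 17/139)² = (4153/139)² = 17247409/19321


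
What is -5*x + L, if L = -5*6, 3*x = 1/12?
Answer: -1085/36 ≈ -30.139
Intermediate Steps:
x = 1/36 (x = (1/3)/12 = (1/3)*(1/12) = 1/36 ≈ 0.027778)
L = -30
-5*x + L = -5*1/36 - 30 = -5/36 - 30 = -1085/36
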